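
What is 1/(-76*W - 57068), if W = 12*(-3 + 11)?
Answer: -1/64364 ≈ -1.5537e-5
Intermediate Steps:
W = 96 (W = 12*8 = 96)
1/(-76*W - 57068) = 1/(-76*96 - 57068) = 1/(-7296 - 57068) = 1/(-64364) = -1/64364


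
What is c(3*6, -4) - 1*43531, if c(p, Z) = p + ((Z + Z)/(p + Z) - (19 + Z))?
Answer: -304700/7 ≈ -43529.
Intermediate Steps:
c(p, Z) = -19 + p - Z + 2*Z/(Z + p) (c(p, Z) = p + ((2*Z)/(Z + p) + (-19 - Z)) = p + (2*Z/(Z + p) + (-19 - Z)) = p + (-19 - Z + 2*Z/(Z + p)) = -19 + p - Z + 2*Z/(Z + p))
c(3*6, -4) - 1*43531 = ((3*6)**2 - 1*(-4)**2 - 57*6 - 17*(-4))/(-4 + 3*6) - 1*43531 = (18**2 - 1*16 - 19*18 + 68)/(-4 + 18) - 43531 = (324 - 16 - 342 + 68)/14 - 43531 = (1/14)*34 - 43531 = 17/7 - 43531 = -304700/7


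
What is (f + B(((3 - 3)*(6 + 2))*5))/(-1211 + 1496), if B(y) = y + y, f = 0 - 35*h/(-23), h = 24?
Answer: 56/437 ≈ 0.12815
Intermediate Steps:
f = 840/23 (f = 0 - 840/(-23) = 0 - 840*(-1)/23 = 0 - 35*(-24/23) = 0 + 840/23 = 840/23 ≈ 36.522)
B(y) = 2*y
(f + B(((3 - 3)*(6 + 2))*5))/(-1211 + 1496) = (840/23 + 2*(((3 - 3)*(6 + 2))*5))/(-1211 + 1496) = (840/23 + 2*((0*8)*5))/285 = (840/23 + 2*(0*5))*(1/285) = (840/23 + 2*0)*(1/285) = (840/23 + 0)*(1/285) = (840/23)*(1/285) = 56/437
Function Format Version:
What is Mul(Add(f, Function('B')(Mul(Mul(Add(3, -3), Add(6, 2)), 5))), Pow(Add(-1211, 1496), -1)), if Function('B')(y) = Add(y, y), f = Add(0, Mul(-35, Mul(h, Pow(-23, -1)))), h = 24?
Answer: Rational(56, 437) ≈ 0.12815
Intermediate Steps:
f = Rational(840, 23) (f = Add(0, Mul(-35, Mul(24, Pow(-23, -1)))) = Add(0, Mul(-35, Mul(24, Rational(-1, 23)))) = Add(0, Mul(-35, Rational(-24, 23))) = Add(0, Rational(840, 23)) = Rational(840, 23) ≈ 36.522)
Function('B')(y) = Mul(2, y)
Mul(Add(f, Function('B')(Mul(Mul(Add(3, -3), Add(6, 2)), 5))), Pow(Add(-1211, 1496), -1)) = Mul(Add(Rational(840, 23), Mul(2, Mul(Mul(Add(3, -3), Add(6, 2)), 5))), Pow(Add(-1211, 1496), -1)) = Mul(Add(Rational(840, 23), Mul(2, Mul(Mul(0, 8), 5))), Pow(285, -1)) = Mul(Add(Rational(840, 23), Mul(2, Mul(0, 5))), Rational(1, 285)) = Mul(Add(Rational(840, 23), Mul(2, 0)), Rational(1, 285)) = Mul(Add(Rational(840, 23), 0), Rational(1, 285)) = Mul(Rational(840, 23), Rational(1, 285)) = Rational(56, 437)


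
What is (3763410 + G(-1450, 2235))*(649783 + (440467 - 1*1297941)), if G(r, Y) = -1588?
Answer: -781296573002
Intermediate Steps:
(3763410 + G(-1450, 2235))*(649783 + (440467 - 1*1297941)) = (3763410 - 1588)*(649783 + (440467 - 1*1297941)) = 3761822*(649783 + (440467 - 1297941)) = 3761822*(649783 - 857474) = 3761822*(-207691) = -781296573002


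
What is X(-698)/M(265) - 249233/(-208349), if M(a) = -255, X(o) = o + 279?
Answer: 150852646/53128995 ≈ 2.8394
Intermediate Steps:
X(o) = 279 + o
X(-698)/M(265) - 249233/(-208349) = (279 - 698)/(-255) - 249233/(-208349) = -419*(-1/255) - 249233*(-1/208349) = 419/255 + 249233/208349 = 150852646/53128995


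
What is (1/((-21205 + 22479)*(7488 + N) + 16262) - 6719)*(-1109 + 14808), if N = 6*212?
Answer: -1028725267119963/11176502 ≈ -9.2044e+7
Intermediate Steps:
N = 1272
(1/((-21205 + 22479)*(7488 + N) + 16262) - 6719)*(-1109 + 14808) = (1/((-21205 + 22479)*(7488 + 1272) + 16262) - 6719)*(-1109 + 14808) = (1/(1274*8760 + 16262) - 6719)*13699 = (1/(11160240 + 16262) - 6719)*13699 = (1/11176502 - 6719)*13699 = -75094916937/11176502*13699 = -1028725267119963/11176502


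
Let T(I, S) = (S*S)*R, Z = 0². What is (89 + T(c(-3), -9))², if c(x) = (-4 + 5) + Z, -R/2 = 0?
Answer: 7921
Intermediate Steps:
Z = 0
R = 0 (R = -2*0 = 0)
c(x) = 1 (c(x) = (-4 + 5) + 0 = 1 + 0 = 1)
T(I, S) = 0 (T(I, S) = (S*S)*0 = S²*0 = 0)
(89 + T(c(-3), -9))² = (89 + 0)² = 89² = 7921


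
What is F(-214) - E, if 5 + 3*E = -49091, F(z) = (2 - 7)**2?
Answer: 49171/3 ≈ 16390.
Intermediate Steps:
F(z) = 25 (F(z) = (-5)**2 = 25)
E = -49096/3 (E = -5/3 + (1/3)*(-49091) = -5/3 - 49091/3 = -49096/3 ≈ -16365.)
F(-214) - E = 25 - 1*(-49096/3) = 25 + 49096/3 = 49171/3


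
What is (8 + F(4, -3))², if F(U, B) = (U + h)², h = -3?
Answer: 81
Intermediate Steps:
F(U, B) = (-3 + U)² (F(U, B) = (U - 3)² = (-3 + U)²)
(8 + F(4, -3))² = (8 + (-3 + 4)²)² = (8 + 1²)² = (8 + 1)² = 9² = 81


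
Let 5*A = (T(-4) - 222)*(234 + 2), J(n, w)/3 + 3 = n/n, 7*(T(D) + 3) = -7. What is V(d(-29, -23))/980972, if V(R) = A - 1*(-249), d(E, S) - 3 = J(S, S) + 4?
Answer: -52091/4904860 ≈ -0.010620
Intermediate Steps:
T(D) = -4 (T(D) = -3 + (1/7)*(-7) = -3 - 1 = -4)
J(n, w) = -6 (J(n, w) = -9 + 3*(n/n) = -9 + 3*1 = -9 + 3 = -6)
A = -53336/5 (A = ((-4 - 222)*(234 + 2))/5 = (-226*236)/5 = (1/5)*(-53336) = -53336/5 ≈ -10667.)
d(E, S) = 1 (d(E, S) = 3 + (-6 + 4) = 3 - 2 = 1)
V(R) = -52091/5 (V(R) = -53336/5 - 1*(-249) = -53336/5 + 249 = -52091/5)
V(d(-29, -23))/980972 = -52091/5/980972 = -52091/5*1/980972 = -52091/4904860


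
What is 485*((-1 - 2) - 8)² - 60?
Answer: 58625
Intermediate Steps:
485*((-1 - 2) - 8)² - 60 = 485*(-3 - 8)² - 60 = 485*(-11)² - 60 = 485*121 - 60 = 58685 - 60 = 58625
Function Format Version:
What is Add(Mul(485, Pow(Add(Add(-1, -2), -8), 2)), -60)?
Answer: 58625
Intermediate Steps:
Add(Mul(485, Pow(Add(Add(-1, -2), -8), 2)), -60) = Add(Mul(485, Pow(Add(-3, -8), 2)), -60) = Add(Mul(485, Pow(-11, 2)), -60) = Add(Mul(485, 121), -60) = Add(58685, -60) = 58625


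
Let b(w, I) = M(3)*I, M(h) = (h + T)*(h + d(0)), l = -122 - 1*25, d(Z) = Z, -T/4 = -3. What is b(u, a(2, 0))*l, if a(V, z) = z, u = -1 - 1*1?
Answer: 0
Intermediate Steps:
T = 12 (T = -4*(-3) = 12)
u = -2 (u = -1 - 1 = -2)
l = -147 (l = -122 - 25 = -147)
M(h) = h*(12 + h) (M(h) = (h + 12)*(h + 0) = (12 + h)*h = h*(12 + h))
b(w, I) = 45*I (b(w, I) = (3*(12 + 3))*I = (3*15)*I = 45*I)
b(u, a(2, 0))*l = (45*0)*(-147) = 0*(-147) = 0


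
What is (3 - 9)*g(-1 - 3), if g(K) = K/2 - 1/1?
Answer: 18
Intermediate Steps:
g(K) = -1 + K/2 (g(K) = K*(1/2) - 1*1 = K/2 - 1 = -1 + K/2)
(3 - 9)*g(-1 - 3) = (3 - 9)*(-1 + (-1 - 3)/2) = -6*(-1 + (1/2)*(-4)) = -6*(-1 - 2) = -6*(-3) = 18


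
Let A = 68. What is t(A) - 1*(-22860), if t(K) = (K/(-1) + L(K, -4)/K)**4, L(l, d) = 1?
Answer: 457256676248001/21381376 ≈ 2.1386e+7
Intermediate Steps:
t(K) = (1/K - K)**4 (t(K) = (K/(-1) + 1/K)**4 = (K*(-1) + 1/K)**4 = (-K + 1/K)**4 = (1/K - K)**4)
t(A) - 1*(-22860) = (-1 + 68**2)**4/68**4 - 1*(-22860) = (-1 + 4624)**4/21381376 + 22860 = (1/21381376)*4623**4 + 22860 = (1/21381376)*456767897992641 + 22860 = 456767897992641/21381376 + 22860 = 457256676248001/21381376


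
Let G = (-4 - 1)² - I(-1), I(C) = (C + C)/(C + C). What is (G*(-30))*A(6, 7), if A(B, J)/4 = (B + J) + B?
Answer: -54720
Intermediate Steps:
A(B, J) = 4*J + 8*B (A(B, J) = 4*((B + J) + B) = 4*(J + 2*B) = 4*J + 8*B)
I(C) = 1 (I(C) = (2*C)/((2*C)) = (2*C)*(1/(2*C)) = 1)
G = 24 (G = (-4 - 1)² - 1*1 = (-5)² - 1 = 25 - 1 = 24)
(G*(-30))*A(6, 7) = (24*(-30))*(4*7 + 8*6) = -720*(28 + 48) = -720*76 = -54720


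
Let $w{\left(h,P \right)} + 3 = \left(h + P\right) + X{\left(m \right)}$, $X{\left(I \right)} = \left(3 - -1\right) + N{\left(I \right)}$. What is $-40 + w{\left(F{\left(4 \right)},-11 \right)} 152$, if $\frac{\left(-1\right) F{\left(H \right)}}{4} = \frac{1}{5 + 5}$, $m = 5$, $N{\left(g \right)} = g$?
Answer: $- \frac{4304}{5} \approx -860.8$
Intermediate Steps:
$X{\left(I \right)} = 4 + I$ ($X{\left(I \right)} = \left(3 - -1\right) + I = \left(3 + 1\right) + I = 4 + I$)
$F{\left(H \right)} = - \frac{2}{5}$ ($F{\left(H \right)} = - \frac{4}{5 + 5} = - \frac{4}{10} = \left(-4\right) \frac{1}{10} = - \frac{2}{5}$)
$w{\left(h,P \right)} = 6 + P + h$ ($w{\left(h,P \right)} = -3 + \left(\left(h + P\right) + \left(4 + 5\right)\right) = -3 + \left(\left(P + h\right) + 9\right) = -3 + \left(9 + P + h\right) = 6 + P + h$)
$-40 + w{\left(F{\left(4 \right)},-11 \right)} 152 = -40 + \left(6 - 11 - \frac{2}{5}\right) 152 = -40 - \frac{4104}{5} = - \frac{4304}{5}$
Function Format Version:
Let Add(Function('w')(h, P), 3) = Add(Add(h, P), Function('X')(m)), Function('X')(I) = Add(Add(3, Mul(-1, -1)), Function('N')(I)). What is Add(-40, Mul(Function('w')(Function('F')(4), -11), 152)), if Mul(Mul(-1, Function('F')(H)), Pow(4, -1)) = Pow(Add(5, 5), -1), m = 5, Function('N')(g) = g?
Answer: Rational(-4304, 5) ≈ -860.80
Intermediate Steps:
Function('X')(I) = Add(4, I) (Function('X')(I) = Add(Add(3, Mul(-1, -1)), I) = Add(Add(3, 1), I) = Add(4, I))
Function('F')(H) = Rational(-2, 5) (Function('F')(H) = Mul(-4, Pow(Add(5, 5), -1)) = Mul(-4, Pow(10, -1)) = Mul(-4, Rational(1, 10)) = Rational(-2, 5))
Function('w')(h, P) = Add(6, P, h) (Function('w')(h, P) = Add(-3, Add(Add(h, P), Add(4, 5))) = Add(-3, Add(Add(P, h), 9)) = Add(-3, Add(9, P, h)) = Add(6, P, h))
Add(-40, Mul(Function('w')(Function('F')(4), -11), 152)) = Add(-40, Mul(Add(6, -11, Rational(-2, 5)), 152)) = Add(-40, Mul(Rational(-27, 5), 152)) = Add(-40, Rational(-4104, 5)) = Rational(-4304, 5)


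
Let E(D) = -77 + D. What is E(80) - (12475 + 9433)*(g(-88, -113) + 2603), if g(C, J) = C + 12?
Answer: -55361513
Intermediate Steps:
g(C, J) = 12 + C
E(80) - (12475 + 9433)*(g(-88, -113) + 2603) = (-77 + 80) - (12475 + 9433)*((12 - 88) + 2603) = 3 - 21908*(-76 + 2603) = 3 - 21908*2527 = 3 - 1*55361516 = 3 - 55361516 = -55361513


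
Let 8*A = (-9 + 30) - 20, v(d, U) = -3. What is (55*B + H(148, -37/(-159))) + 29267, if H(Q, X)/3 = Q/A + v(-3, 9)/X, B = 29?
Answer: 1271887/37 ≈ 34375.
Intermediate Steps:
A = 1/8 (A = ((-9 + 30) - 20)/8 = (21 - 20)/8 = (1/8)*1 = 1/8 ≈ 0.12500)
H(Q, X) = -9/X + 24*Q (H(Q, X) = 3*(Q/(1/8) - 3/X) = 3*(Q*8 - 3/X) = 3*(8*Q - 3/X) = 3*(-3/X + 8*Q) = -9/X + 24*Q)
(55*B + H(148, -37/(-159))) + 29267 = (55*29 + (-9/((-37/(-159))) + 24*148)) + 29267 = (1595 + (-9/((-37*(-1/159))) + 3552)) + 29267 = (1595 + (-9/37/159 + 3552)) + 29267 = (1595 + (-9*159/37 + 3552)) + 29267 = (1595 + (-1431/37 + 3552)) + 29267 = (1595 + 129993/37) + 29267 = 189008/37 + 29267 = 1271887/37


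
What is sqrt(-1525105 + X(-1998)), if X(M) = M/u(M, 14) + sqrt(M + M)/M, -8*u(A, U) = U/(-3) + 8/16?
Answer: sqrt(-470952100809 - 925*I*sqrt(111))/555 ≈ 1.2794e-5 - 1236.5*I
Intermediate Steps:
u(A, U) = -1/16 + U/24 (u(A, U) = -(U/(-3) + 8/16)/8 = -(U*(-1/3) + 8*(1/16))/8 = -(-U/3 + 1/2)/8 = -(1/2 - U/3)/8 = -1/16 + U/24)
X(M) = 48*M/25 + sqrt(2)/sqrt(M) (X(M) = M/(-1/16 + (1/24)*14) + sqrt(M + M)/M = M/(-1/16 + 7/12) + sqrt(2*M)/M = M/(25/48) + (sqrt(2)*sqrt(M))/M = M*(48/25) + sqrt(2)/sqrt(M) = 48*M/25 + sqrt(2)/sqrt(M))
sqrt(-1525105 + X(-1998)) = sqrt(-1525105 + ((48/25)*(-1998) + sqrt(2)/sqrt(-1998))) = sqrt(-1525105 + (-95904/25 + sqrt(2)*(-I*sqrt(222)/666))) = sqrt(-1525105 + (-95904/25 - I*sqrt(111)/333)) = sqrt(-38223529/25 - I*sqrt(111)/333)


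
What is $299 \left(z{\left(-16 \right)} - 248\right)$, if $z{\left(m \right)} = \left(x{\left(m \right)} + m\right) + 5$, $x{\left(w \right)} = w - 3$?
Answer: $-83122$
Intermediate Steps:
$x{\left(w \right)} = -3 + w$
$z{\left(m \right)} = 2 + 2 m$ ($z{\left(m \right)} = \left(\left(-3 + m\right) + m\right) + 5 = \left(-3 + 2 m\right) + 5 = 2 + 2 m$)
$299 \left(z{\left(-16 \right)} - 248\right) = 299 \left(\left(2 + 2 \left(-16\right)\right) - 248\right) = 299 \left(\left(2 - 32\right) - 248\right) = 299 \left(-30 - 248\right) = 299 \left(-278\right) = -83122$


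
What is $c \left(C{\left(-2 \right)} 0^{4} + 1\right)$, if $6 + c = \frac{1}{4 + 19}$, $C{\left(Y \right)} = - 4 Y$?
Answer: $- \frac{137}{23} \approx -5.9565$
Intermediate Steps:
$c = - \frac{137}{23}$ ($c = -6 + \frac{1}{4 + 19} = -6 + \frac{1}{23} = - \frac{137}{23} \approx -5.9565$)
$c \left(C{\left(-2 \right)} 0^{4} + 1\right) = - \frac{137 \left(\left(-4\right) \left(-2\right) 0^{4} + 1\right)}{23} = - \frac{137 \left(8 \cdot 0 + 1\right)}{23} = - \frac{137 \left(0 + 1\right)}{23} = \left(- \frac{137}{23}\right) 1 = - \frac{137}{23}$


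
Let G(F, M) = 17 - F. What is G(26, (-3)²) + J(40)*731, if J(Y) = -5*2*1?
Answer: -7319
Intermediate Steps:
J(Y) = -10 (J(Y) = -10*1 = -10)
G(26, (-3)²) + J(40)*731 = (17 - 1*26) - 10*731 = (17 - 26) - 7310 = -9 - 7310 = -7319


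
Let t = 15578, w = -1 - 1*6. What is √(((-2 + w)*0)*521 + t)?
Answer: √15578 ≈ 124.81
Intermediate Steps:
w = -7 (w = -1 - 6 = -7)
√(((-2 + w)*0)*521 + t) = √(((-2 - 7)*0)*521 + 15578) = √(-9*0*521 + 15578) = √(0*521 + 15578) = √(0 + 15578) = √15578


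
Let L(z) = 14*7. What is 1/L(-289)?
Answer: 1/98 ≈ 0.010204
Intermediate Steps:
L(z) = 98
1/L(-289) = 1/98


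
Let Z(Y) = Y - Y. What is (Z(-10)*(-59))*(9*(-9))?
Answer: 0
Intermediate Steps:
Z(Y) = 0
(Z(-10)*(-59))*(9*(-9)) = (0*(-59))*(9*(-9)) = 0*(-81) = 0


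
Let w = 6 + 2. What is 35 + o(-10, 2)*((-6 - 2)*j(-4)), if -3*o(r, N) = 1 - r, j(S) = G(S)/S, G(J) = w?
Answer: -71/3 ≈ -23.667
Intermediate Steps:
w = 8
G(J) = 8
j(S) = 8/S
o(r, N) = -⅓ + r/3 (o(r, N) = -(1 - r)/3 = -⅓ + r/3)
35 + o(-10, 2)*((-6 - 2)*j(-4)) = 35 + (-⅓ + (⅓)*(-10))*((-6 - 2)*(8/(-4))) = 35 + (-⅓ - 10/3)*(-64*(-1)/4) = 35 - (-88)*(-2)/3 = 35 - 11/3*16 = 35 - 176/3 = -71/3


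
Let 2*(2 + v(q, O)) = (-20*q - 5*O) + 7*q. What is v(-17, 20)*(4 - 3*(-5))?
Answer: 2223/2 ≈ 1111.5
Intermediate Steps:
v(q, O) = -2 - 13*q/2 - 5*O/2 (v(q, O) = -2 + ((-20*q - 5*O) + 7*q)/2 = -2 + (-13*q - 5*O)/2 = -2 + (-13*q/2 - 5*O/2) = -2 - 13*q/2 - 5*O/2)
v(-17, 20)*(4 - 3*(-5)) = (-2 - 13/2*(-17) - 5/2*20)*(4 - 3*(-5)) = (-2 + 221/2 - 50)*(4 + 15) = (117/2)*19 = 2223/2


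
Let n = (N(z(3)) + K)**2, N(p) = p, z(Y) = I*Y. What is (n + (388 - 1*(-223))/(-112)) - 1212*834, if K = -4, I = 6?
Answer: -113189155/112 ≈ -1.0106e+6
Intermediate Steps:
z(Y) = 6*Y
n = 196 (n = (6*3 - 4)**2 = (18 - 4)**2 = 14**2 = 196)
(n + (388 - 1*(-223))/(-112)) - 1212*834 = (196 + (388 - 1*(-223))/(-112)) - 1212*834 = (196 + (388 + 223)*(-1/112)) - 1010808 = (196 + 611*(-1/112)) - 1010808 = (196 - 611/112) - 1010808 = 21341/112 - 1010808 = -113189155/112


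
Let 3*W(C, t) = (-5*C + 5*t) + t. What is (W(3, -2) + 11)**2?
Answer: 4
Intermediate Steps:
W(C, t) = 2*t - 5*C/3 (W(C, t) = ((-5*C + 5*t) + t)/3 = (-5*C + 6*t)/3 = 2*t - 5*C/3)
(W(3, -2) + 11)**2 = ((2*(-2) - 5/3*3) + 11)**2 = ((-4 - 5) + 11)**2 = (-9 + 11)**2 = 2**2 = 4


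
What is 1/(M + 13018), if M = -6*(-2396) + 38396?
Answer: 1/65790 ≈ 1.5200e-5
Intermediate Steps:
M = 52772 (M = 14376 + 38396 = 52772)
1/(M + 13018) = 1/(52772 + 13018) = 1/65790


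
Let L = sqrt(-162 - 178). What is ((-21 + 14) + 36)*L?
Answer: 58*I*sqrt(85) ≈ 534.73*I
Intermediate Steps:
L = 2*I*sqrt(85) (L = sqrt(-340) = 2*I*sqrt(85) ≈ 18.439*I)
((-21 + 14) + 36)*L = ((-21 + 14) + 36)*(2*I*sqrt(85)) = (-7 + 36)*(2*I*sqrt(85)) = 29*(2*I*sqrt(85)) = 58*I*sqrt(85)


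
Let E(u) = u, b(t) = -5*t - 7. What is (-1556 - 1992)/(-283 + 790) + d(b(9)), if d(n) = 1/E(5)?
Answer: -17233/2535 ≈ -6.7980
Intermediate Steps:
b(t) = -7 - 5*t
d(n) = 1/5
(-1556 - 1992)/(-283 + 790) + d(b(9)) = (-1556 - 1992)/(-283 + 790) + 1/5 = -3548/507 + 1/5 = -17233/2535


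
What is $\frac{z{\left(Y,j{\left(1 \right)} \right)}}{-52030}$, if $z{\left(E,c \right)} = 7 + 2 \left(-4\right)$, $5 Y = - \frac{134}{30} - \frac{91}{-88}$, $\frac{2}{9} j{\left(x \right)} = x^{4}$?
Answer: $\frac{1}{52030} \approx 1.922 \cdot 10^{-5}$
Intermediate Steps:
$j{\left(x \right)} = \frac{9 x^{4}}{2}$
$Y = - \frac{4531}{6600}$ ($Y = \frac{- \frac{134}{30} - \frac{91}{-88}}{5} = \frac{\left(-134\right) \frac{1}{30} - - \frac{91}{88}}{5} = \frac{- \frac{67}{15} + \frac{91}{88}}{5} = \frac{1}{5} \left(- \frac{4531}{1320}\right) = - \frac{4531}{6600} \approx -0.68651$)
$z{\left(E,c \right)} = -1$ ($z{\left(E,c \right)} = 7 - 8 = -1$)
$\frac{z{\left(Y,j{\left(1 \right)} \right)}}{-52030} = - \frac{1}{-52030} = \left(-1\right) \left(- \frac{1}{52030}\right) = \frac{1}{52030}$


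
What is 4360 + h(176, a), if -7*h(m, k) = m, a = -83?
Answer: 30344/7 ≈ 4334.9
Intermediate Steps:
h(m, k) = -m/7
4360 + h(176, a) = 4360 - ⅐*176 = 4360 - 176/7 = 30344/7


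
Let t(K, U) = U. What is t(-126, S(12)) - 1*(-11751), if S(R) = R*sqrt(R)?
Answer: 11751 + 24*sqrt(3) ≈ 11793.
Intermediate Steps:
S(R) = R**(3/2)
t(-126, S(12)) - 1*(-11751) = 12**(3/2) - 1*(-11751) = 24*sqrt(3) + 11751 = 11751 + 24*sqrt(3)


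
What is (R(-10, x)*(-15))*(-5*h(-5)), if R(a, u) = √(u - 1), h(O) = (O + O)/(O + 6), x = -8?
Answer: -2250*I ≈ -2250.0*I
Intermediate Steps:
h(O) = 2*O/(6 + O) (h(O) = (2*O)/(6 + O) = 2*O/(6 + O))
R(a, u) = √(-1 + u)
(R(-10, x)*(-15))*(-5*h(-5)) = (√(-1 - 8)*(-15))*(-10*(-5)/(6 - 5)) = (√(-9)*(-15))*(-10*(-5)/1) = ((3*I)*(-15))*(-10*(-5)) = (-45*I)*(-5*(-10)) = -45*I*50 = -2250*I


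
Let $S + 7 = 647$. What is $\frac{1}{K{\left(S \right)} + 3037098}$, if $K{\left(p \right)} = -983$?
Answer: $\frac{1}{3036115} \approx 3.2937 \cdot 10^{-7}$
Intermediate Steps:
$S = 640$ ($S = -7 + 647 = 640$)
$\frac{1}{K{\left(S \right)} + 3037098} = \frac{1}{-983 + 3037098} = \frac{1}{3036115}$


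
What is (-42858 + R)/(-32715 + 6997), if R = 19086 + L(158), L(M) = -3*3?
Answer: 23781/25718 ≈ 0.92468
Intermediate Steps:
L(M) = -9
R = 19077 (R = 19086 - 9 = 19077)
(-42858 + R)/(-32715 + 6997) = (-42858 + 19077)/(-32715 + 6997) = -23781/(-25718) = -23781*(-1/25718) = 23781/25718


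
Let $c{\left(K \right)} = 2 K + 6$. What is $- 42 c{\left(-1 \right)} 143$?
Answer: $-24024$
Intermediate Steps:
$c{\left(K \right)} = 6 + 2 K$
$- 42 c{\left(-1 \right)} 143 = - 42 \left(6 + 2 \left(-1\right)\right) 143 = - 42 \left(6 - 2\right) 143 = \left(-42\right) 4 \cdot 143 = \left(-168\right) 143 = -24024$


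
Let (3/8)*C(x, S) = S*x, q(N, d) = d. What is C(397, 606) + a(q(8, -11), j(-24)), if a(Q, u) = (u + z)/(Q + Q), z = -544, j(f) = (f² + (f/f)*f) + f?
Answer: 7057080/11 ≈ 6.4155e+5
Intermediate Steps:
j(f) = f² + 2*f (j(f) = (f² + 1*f) + f = (f² + f) + f = (f + f²) + f = f² + 2*f)
C(x, S) = 8*S*x/3 (C(x, S) = 8*(S*x)/3 = 8*S*x/3)
a(Q, u) = (-544 + u)/(2*Q) (a(Q, u) = (u - 544)/(Q + Q) = (-544 + u)/((2*Q)) = (-544 + u)*(1/(2*Q)) = (-544 + u)/(2*Q))
C(397, 606) + a(q(8, -11), j(-24)) = (8/3)*606*397 + (½)*(-544 - 24*(2 - 24))/(-11) = 641552 + (½)*(-1/11)*(-544 - 24*(-22)) = 641552 + (½)*(-1/11)*(-544 + 528) = 641552 + (½)*(-1/11)*(-16) = 641552 + 8/11 = 7057080/11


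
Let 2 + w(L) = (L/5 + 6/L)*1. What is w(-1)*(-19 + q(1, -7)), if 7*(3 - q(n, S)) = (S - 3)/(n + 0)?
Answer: 4182/35 ≈ 119.49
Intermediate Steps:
q(n, S) = 3 - (-3 + S)/(7*n) (q(n, S) = 3 - (S - 3)/(7*(n + 0)) = 3 - (-3 + S)/(7*n))
w(L) = -2 + 6/L + L/5 (w(L) = -2 + (L/5 + 6/L)*1 = -2 + (6/L + L/5)*1 = -2 + (6/L + L/5) = -2 + 6/L + L/5)
w(-1)*(-19 + q(1, -7)) = (-2 + 6/(-1) + (⅕)*(-1))*(-19 + (⅐)*(3 - 1*(-7) + 21*1)/1) = (-2 + 6*(-1) - ⅕)*(-19 + (⅐)*1*(3 + 7 + 21)) = (-2 - 6 - ⅕)*(-19 + (⅐)*1*31) = -41*(-19 + 31/7)/5 = -41/5*(-102/7) = 4182/35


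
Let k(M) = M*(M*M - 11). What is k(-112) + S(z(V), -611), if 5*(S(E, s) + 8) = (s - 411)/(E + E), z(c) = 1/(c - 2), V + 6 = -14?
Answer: -7007278/5 ≈ -1.4015e+6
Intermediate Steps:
k(M) = M*(-11 + M²) (k(M) = M*(M² - 11) = M*(-11 + M²))
V = -20 (V = -6 - 14 = -20)
z(c) = 1/(-2 + c)
S(E, s) = -8 + (-411 + s)/(10*E) (S(E, s) = -8 + ((s - 411)/(E + E))/5 = -8 + ((-411 + s)/((2*E)))/5 = -8 + ((-411 + s)*(1/(2*E)))/5 = -8 + ((-411 + s)/(2*E))/5 = -8 + (-411 + s)/(10*E))
k(-112) + S(z(V), -611) = -112*(-11 + (-112)²) + (-411 - 611 - 80/(-2 - 20))/(10*(1/(-2 - 20))) = -112*(-11 + 12544) + (-411 - 611 - 80/(-22))/(10*(1/(-22))) = -112*12533 + (-411 - 611 - 80*(-1/22))/(10*(-1/22)) = -1403696 + (⅒)*(-22)*(-411 - 611 + 40/11) = -1403696 + (⅒)*(-22)*(-11202/11) = -1403696 + 11202/5 = -7007278/5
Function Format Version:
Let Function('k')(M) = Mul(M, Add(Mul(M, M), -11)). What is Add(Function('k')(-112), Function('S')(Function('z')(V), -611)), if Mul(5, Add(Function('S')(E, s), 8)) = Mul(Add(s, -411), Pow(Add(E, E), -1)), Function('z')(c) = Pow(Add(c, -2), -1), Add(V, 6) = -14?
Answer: Rational(-7007278, 5) ≈ -1.4015e+6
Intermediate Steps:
Function('k')(M) = Mul(M, Add(-11, Pow(M, 2))) (Function('k')(M) = Mul(M, Add(Pow(M, 2), -11)) = Mul(M, Add(-11, Pow(M, 2))))
V = -20 (V = Add(-6, -14) = -20)
Function('z')(c) = Pow(Add(-2, c), -1)
Function('S')(E, s) = Add(-8, Mul(Rational(1, 10), Pow(E, -1), Add(-411, s))) (Function('S')(E, s) = Add(-8, Mul(Rational(1, 5), Mul(Add(s, -411), Pow(Add(E, E), -1)))) = Add(-8, Mul(Rational(1, 5), Mul(Add(-411, s), Pow(Mul(2, E), -1)))) = Add(-8, Mul(Rational(1, 5), Mul(Add(-411, s), Mul(Rational(1, 2), Pow(E, -1))))) = Add(-8, Mul(Rational(1, 5), Mul(Rational(1, 2), Pow(E, -1), Add(-411, s)))) = Add(-8, Mul(Rational(1, 10), Pow(E, -1), Add(-411, s))))
Add(Function('k')(-112), Function('S')(Function('z')(V), -611)) = Add(Mul(-112, Add(-11, Pow(-112, 2))), Mul(Rational(1, 10), Pow(Pow(Add(-2, -20), -1), -1), Add(-411, -611, Mul(-80, Pow(Add(-2, -20), -1))))) = Add(Mul(-112, Add(-11, 12544)), Mul(Rational(1, 10), Pow(Pow(-22, -1), -1), Add(-411, -611, Mul(-80, Pow(-22, -1))))) = Add(Mul(-112, 12533), Mul(Rational(1, 10), Pow(Rational(-1, 22), -1), Add(-411, -611, Mul(-80, Rational(-1, 22))))) = Add(-1403696, Mul(Rational(1, 10), -22, Add(-411, -611, Rational(40, 11)))) = Add(-1403696, Mul(Rational(1, 10), -22, Rational(-11202, 11))) = Add(-1403696, Rational(11202, 5)) = Rational(-7007278, 5)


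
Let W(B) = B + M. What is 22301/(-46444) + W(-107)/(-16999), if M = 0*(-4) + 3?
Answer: -374264523/789501556 ≈ -0.47405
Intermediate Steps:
M = 3 (M = 0 + 3 = 3)
W(B) = 3 + B (W(B) = B + 3 = 3 + B)
22301/(-46444) + W(-107)/(-16999) = 22301/(-46444) + (3 - 107)/(-16999) = 22301*(-1/46444) - 104*(-1/16999) = -22301/46444 + 104/16999 = -374264523/789501556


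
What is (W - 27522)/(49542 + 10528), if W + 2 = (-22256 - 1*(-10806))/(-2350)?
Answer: -1293399/2823290 ≈ -0.45812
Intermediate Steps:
W = 135/47 (W = -2 + (-22256 - 1*(-10806))/(-2350) = -2 + (-22256 + 10806)*(-1/2350) = -2 - 11450*(-1/2350) = -2 + 229/47 = 135/47 ≈ 2.8723)
(W - 27522)/(49542 + 10528) = (135/47 - 27522)/(49542 + 10528) = -1293399/47/60070 = -1293399/47*1/60070 = -1293399/2823290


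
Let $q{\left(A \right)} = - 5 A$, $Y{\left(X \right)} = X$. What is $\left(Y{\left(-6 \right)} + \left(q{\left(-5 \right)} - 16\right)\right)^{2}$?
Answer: $9$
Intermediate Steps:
$\left(Y{\left(-6 \right)} + \left(q{\left(-5 \right)} - 16\right)\right)^{2} = \left(-6 - -9\right)^{2} = \left(-6 + \left(25 - 16\right)\right)^{2} = \left(-6 + 9\right)^{2} = 3^{2} = 9$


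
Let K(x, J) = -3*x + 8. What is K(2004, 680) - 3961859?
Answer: -3967863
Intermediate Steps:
K(x, J) = 8 - 3*x
K(2004, 680) - 3961859 = (8 - 3*2004) - 3961859 = (8 - 6012) - 3961859 = -6004 - 3961859 = -3967863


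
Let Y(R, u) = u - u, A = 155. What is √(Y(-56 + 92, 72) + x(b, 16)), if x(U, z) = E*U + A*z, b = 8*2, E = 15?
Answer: 4*√170 ≈ 52.154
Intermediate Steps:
b = 16
Y(R, u) = 0
x(U, z) = 15*U + 155*z
√(Y(-56 + 92, 72) + x(b, 16)) = √(0 + (15*16 + 155*16)) = √(0 + (240 + 2480)) = √(0 + 2720) = √2720 = 4*√170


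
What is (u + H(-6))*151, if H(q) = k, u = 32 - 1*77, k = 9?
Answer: -5436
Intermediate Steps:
u = -45 (u = 32 - 77 = -45)
H(q) = 9
(u + H(-6))*151 = (-45 + 9)*151 = -36*151 = -5436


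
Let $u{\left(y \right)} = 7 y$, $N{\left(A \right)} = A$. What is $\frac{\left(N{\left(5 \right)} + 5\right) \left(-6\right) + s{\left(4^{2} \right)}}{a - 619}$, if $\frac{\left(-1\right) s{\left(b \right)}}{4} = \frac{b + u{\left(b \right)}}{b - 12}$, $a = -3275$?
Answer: $\frac{94}{1947} \approx 0.048279$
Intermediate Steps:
$s{\left(b \right)} = - \frac{32 b}{-12 + b}$ ($s{\left(b \right)} = - 4 \frac{b + 7 b}{b - 12} = - 4 \frac{8 b}{-12 + b} = - \frac{32 b}{-12 + b}$)
$\frac{\left(N{\left(5 \right)} + 5\right) \left(-6\right) + s{\left(4^{2} \right)}}{a - 619} = \frac{\left(5 + 5\right) \left(-6\right) - \frac{32 \cdot 4^{2}}{-12 + 4^{2}}}{-3275 - 619} = \frac{10 \left(-6\right) - \frac{512}{-12 + 16}}{-3894} = \left(-60 - \frac{512}{4}\right) \left(- \frac{1}{3894}\right) = \left(-60 - 512 \cdot \frac{1}{4}\right) \left(- \frac{1}{3894}\right) = \left(-60 - 128\right) \left(- \frac{1}{3894}\right) = \left(-188\right) \left(- \frac{1}{3894}\right) = \frac{94}{1947}$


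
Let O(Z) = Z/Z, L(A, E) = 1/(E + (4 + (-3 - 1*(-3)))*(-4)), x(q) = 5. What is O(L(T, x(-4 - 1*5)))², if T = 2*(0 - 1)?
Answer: 1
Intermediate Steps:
T = -2 (T = 2*(-1) = -2)
L(A, E) = 1/(-16 + E) (L(A, E) = 1/(E + (4 + (-3 + 3))*(-4)) = 1/(E + (4 + 0)*(-4)) = 1/(E + 4*(-4)) = 1/(E - 16) = 1/(-16 + E))
O(Z) = 1
O(L(T, x(-4 - 1*5)))² = 1² = 1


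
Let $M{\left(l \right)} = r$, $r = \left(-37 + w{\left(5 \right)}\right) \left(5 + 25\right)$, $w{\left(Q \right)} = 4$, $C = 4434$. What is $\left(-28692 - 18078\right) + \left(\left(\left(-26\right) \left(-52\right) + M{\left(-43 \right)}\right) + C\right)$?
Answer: $-41974$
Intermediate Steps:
$r = -990$ ($r = \left(-37 + 4\right) \left(5 + 25\right) = \left(-33\right) 30 = -990$)
$M{\left(l \right)} = -990$
$\left(-28692 - 18078\right) + \left(\left(\left(-26\right) \left(-52\right) + M{\left(-43 \right)}\right) + C\right) = \left(-28692 - 18078\right) + \left(\left(\left(-26\right) \left(-52\right) - 990\right) + 4434\right) = -46770 + \left(\left(1352 - 990\right) + 4434\right) = -46770 + \left(362 + 4434\right) = -46770 + 4796 = -41974$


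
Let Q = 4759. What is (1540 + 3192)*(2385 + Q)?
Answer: 33805408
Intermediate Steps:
(1540 + 3192)*(2385 + Q) = (1540 + 3192)*(2385 + 4759) = 4732*7144 = 33805408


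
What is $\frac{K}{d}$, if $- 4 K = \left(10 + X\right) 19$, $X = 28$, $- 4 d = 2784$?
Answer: $\frac{361}{1392} \approx 0.25934$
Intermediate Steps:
$d = -696$ ($d = \left(- \frac{1}{4}\right) 2784 = -696$)
$K = - \frac{361}{2}$ ($K = - \frac{\left(10 + 28\right) 19}{4} = - \frac{38 \cdot 19}{4} = \left(- \frac{1}{4}\right) 722 = - \frac{361}{2} \approx -180.5$)
$\frac{K}{d} = - \frac{361}{2 \left(-696\right)} = \left(- \frac{361}{2}\right) \left(- \frac{1}{696}\right) = \frac{361}{1392}$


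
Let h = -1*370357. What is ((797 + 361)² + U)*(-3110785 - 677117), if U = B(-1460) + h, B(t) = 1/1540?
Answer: -2830954433209731/770 ≈ -3.6766e+12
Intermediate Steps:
B(t) = 1/1540
h = -370357
U = -570349779/1540 (U = 1/1540 - 370357 = -570349779/1540 ≈ -3.7036e+5)
((797 + 361)² + U)*(-3110785 - 677117) = ((797 + 361)² - 570349779/1540)*(-3110785 - 677117) = (1158² - 570349779/1540)*(-3787902) = (1340964 - 570349779/1540)*(-3787902) = (1494734781/1540)*(-3787902) = -2830954433209731/770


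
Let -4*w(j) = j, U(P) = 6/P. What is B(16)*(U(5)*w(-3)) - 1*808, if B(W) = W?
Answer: -3968/5 ≈ -793.60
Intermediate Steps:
w(j) = -j/4
B(16)*(U(5)*w(-3)) - 1*808 = 16*((6/5)*(-¼*(-3))) - 1*808 = 16*((6*(⅕))*(¾)) - 808 = 16*((6/5)*(¾)) - 808 = 16*(9/10) - 808 = 72/5 - 808 = -3968/5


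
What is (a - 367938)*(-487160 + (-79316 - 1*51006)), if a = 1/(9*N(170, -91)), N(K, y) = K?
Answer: 173804245159999/765 ≈ 2.2719e+11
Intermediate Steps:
a = 1/1530 (a = 1/(9*170) = 1/1530 ≈ 0.00065359)
(a - 367938)*(-487160 + (-79316 - 1*51006)) = (1/1530 - 367938)*(-487160 + (-79316 - 1*51006)) = -562945139*(-487160 + (-79316 - 51006))/1530 = -562945139*(-487160 - 130322)/1530 = -562945139/1530*(-617482) = 173804245159999/765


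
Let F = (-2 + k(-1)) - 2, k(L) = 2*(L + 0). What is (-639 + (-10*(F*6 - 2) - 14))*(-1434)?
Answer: 391482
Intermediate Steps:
k(L) = 2*L
F = -6 (F = (-2 + 2*(-1)) - 2 = (-2 - 2) - 2 = -4 - 2 = -6)
(-639 + (-10*(F*6 - 2) - 14))*(-1434) = (-639 + (-10*(-6*6 - 2) - 14))*(-1434) = (-639 + (-10*(-36 - 2) - 14))*(-1434) = (-639 + (-10*(-38) - 14))*(-1434) = (-639 + (380 - 14))*(-1434) = (-639 + 366)*(-1434) = -273*(-1434) = 391482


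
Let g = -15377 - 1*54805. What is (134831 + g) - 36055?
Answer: 28594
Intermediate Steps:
g = -70182 (g = -15377 - 54805 = -70182)
(134831 + g) - 36055 = (134831 - 70182) - 36055 = 64649 - 36055 = 28594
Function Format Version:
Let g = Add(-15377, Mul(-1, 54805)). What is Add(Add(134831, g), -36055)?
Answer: 28594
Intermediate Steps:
g = -70182 (g = Add(-15377, -54805) = -70182)
Add(Add(134831, g), -36055) = Add(Add(134831, -70182), -36055) = Add(64649, -36055) = 28594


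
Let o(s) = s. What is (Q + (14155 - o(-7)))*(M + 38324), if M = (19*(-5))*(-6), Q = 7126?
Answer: 827975472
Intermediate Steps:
M = 570 (M = -95*(-6) = 570)
(Q + (14155 - o(-7)))*(M + 38324) = (7126 + (14155 - 1*(-7)))*(570 + 38324) = (7126 + (14155 + 7))*38894 = (7126 + 14162)*38894 = 21288*38894 = 827975472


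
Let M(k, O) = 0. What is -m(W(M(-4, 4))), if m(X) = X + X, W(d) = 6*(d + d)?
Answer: 0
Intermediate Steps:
W(d) = 12*d (W(d) = 6*(2*d) = 12*d)
m(X) = 2*X
-m(W(M(-4, 4))) = -2*12*0 = -2*0 = -1*0 = 0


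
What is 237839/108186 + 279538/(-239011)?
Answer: 26604039161/25857644046 ≈ 1.0289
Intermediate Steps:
237839/108186 + 279538/(-239011) = 237839*(1/108186) + 279538*(-1/239011) = 237839/108186 - 279538/239011 = 26604039161/25857644046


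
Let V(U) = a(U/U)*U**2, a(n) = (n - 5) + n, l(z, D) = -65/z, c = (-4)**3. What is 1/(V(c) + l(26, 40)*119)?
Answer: -2/25171 ≈ -7.9456e-5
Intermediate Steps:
c = -64
a(n) = -5 + 2*n (a(n) = (-5 + n) + n = -5 + 2*n)
V(U) = -3*U**2 (V(U) = (-5 + 2*(U/U))*U**2 = (-5 + 2*1)*U**2 = (-5 + 2)*U**2 = -3*U**2)
1/(V(c) + l(26, 40)*119) = 1/(-3*(-64)**2 - 65/26*119) = 1/(-3*4096 - 65*1/26*119) = 1/(-12288 - 5/2*119) = 1/(-12288 - 595/2) = 1/(-25171/2) = -2/25171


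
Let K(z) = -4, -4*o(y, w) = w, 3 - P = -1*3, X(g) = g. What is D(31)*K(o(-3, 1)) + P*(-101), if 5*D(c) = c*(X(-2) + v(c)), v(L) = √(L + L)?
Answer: -2782/5 - 124*√62/5 ≈ -751.68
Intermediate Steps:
P = 6 (P = 3 - (-1)*3 = 3 - 1*(-3) = 3 + 3 = 6)
o(y, w) = -w/4
v(L) = √2*√L (v(L) = √(2*L) = √2*√L)
D(c) = c*(-2 + √2*√c)/5 (D(c) = (c*(-2 + √2*√c))/5 = c*(-2 + √2*√c)/5)
D(31)*K(o(-3, 1)) + P*(-101) = ((⅕)*31*(-2 + √2*√31))*(-4) + 6*(-101) = ((⅕)*31*(-2 + √62))*(-4) - 606 = (-62/5 + 31*√62/5)*(-4) - 606 = (248/5 - 124*√62/5) - 606 = -2782/5 - 124*√62/5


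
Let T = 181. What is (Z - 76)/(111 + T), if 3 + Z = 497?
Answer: 209/146 ≈ 1.4315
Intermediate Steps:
Z = 494 (Z = -3 + 497 = 494)
(Z - 76)/(111 + T) = (494 - 76)/(111 + 181) = 418/292 = 418*(1/292) = 209/146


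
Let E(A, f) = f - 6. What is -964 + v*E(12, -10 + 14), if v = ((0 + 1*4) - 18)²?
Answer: -1356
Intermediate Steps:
E(A, f) = -6 + f
v = 196 (v = ((0 + 4) - 18)² = (4 - 18)² = (-14)² = 196)
-964 + v*E(12, -10 + 14) = -964 + 196*(-6 + (-10 + 14)) = -964 + 196*(-6 + 4) = -964 + 196*(-2) = -964 - 392 = -1356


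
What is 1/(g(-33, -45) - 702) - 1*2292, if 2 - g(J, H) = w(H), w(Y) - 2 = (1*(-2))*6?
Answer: -1581481/690 ≈ -2292.0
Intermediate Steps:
w(Y) = -10 (w(Y) = 2 + (1*(-2))*6 = 2 - 2*6 = 2 - 12 = -10)
g(J, H) = 12 (g(J, H) = 2 - 1*(-10) = 2 + 10 = 12)
1/(g(-33, -45) - 702) - 1*2292 = 1/(12 - 702) - 1*2292 = 1/(-690) - 2292 = -1/690 - 2292 = -1581481/690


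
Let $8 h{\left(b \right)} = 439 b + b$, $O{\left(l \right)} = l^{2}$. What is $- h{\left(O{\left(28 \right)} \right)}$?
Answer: $-43120$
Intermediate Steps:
$h{\left(b \right)} = 55 b$ ($h{\left(b \right)} = \frac{439 b + b}{8} = \frac{440 b}{8} = 55 b$)
$- h{\left(O{\left(28 \right)} \right)} = - 55 \cdot 28^{2} = - 55 \cdot 784 = \left(-1\right) 43120 = -43120$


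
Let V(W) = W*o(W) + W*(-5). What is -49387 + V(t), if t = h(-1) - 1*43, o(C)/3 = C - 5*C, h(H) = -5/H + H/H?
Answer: -65630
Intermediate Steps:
h(H) = 1 - 5/H (h(H) = -5/H + 1 = 1 - 5/H)
o(C) = -12*C (o(C) = 3*(C - 5*C) = 3*(-4*C) = -12*C)
t = -37 (t = (-5 - 1)/(-1) - 1*43 = -1*(-6) - 43 = 6 - 43 = -37)
V(W) = -12*W² - 5*W (V(W) = W*(-12*W) + W*(-5) = -12*W² - 5*W)
-49387 + V(t) = -49387 - 1*(-37)*(5 + 12*(-37)) = -49387 - 1*(-37)*(5 - 444) = -49387 - 1*(-37)*(-439) = -49387 - 16243 = -65630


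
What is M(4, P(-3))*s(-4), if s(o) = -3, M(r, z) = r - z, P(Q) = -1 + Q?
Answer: -24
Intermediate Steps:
M(4, P(-3))*s(-4) = (4 - (-1 - 3))*(-3) = (4 - 1*(-4))*(-3) = (4 + 4)*(-3) = 8*(-3) = -24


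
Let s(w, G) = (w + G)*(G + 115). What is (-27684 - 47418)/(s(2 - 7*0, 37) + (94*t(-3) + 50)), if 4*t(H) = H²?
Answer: -150204/12379 ≈ -12.134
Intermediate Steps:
s(w, G) = (115 + G)*(G + w) (s(w, G) = (G + w)*(115 + G) = (115 + G)*(G + w))
t(H) = H²/4
(-27684 - 47418)/(s(2 - 7*0, 37) + (94*t(-3) + 50)) = (-27684 - 47418)/((37² + 115*37 + 115*(2 - 7*0) + 37*(2 - 7*0)) + (94*((¼)*(-3)²) + 50)) = -75102/((1369 + 4255 + 115*(2 + 0) + 37*(2 + 0)) + (94*((¼)*9) + 50)) = -75102/((1369 + 4255 + 115*2 + 37*2) + (94*(9/4) + 50)) = -75102/((1369 + 4255 + 230 + 74) + (423/2 + 50)) = -75102/(5928 + 523/2) = -75102/12379/2 = -75102*2/12379 = -150204/12379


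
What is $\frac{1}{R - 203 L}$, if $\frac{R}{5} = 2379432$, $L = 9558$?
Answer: $\frac{1}{9956886} \approx 1.0043 \cdot 10^{-7}$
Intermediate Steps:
$R = 11897160$ ($R = 5 \cdot 2379432 = 11897160$)
$\frac{1}{R - 203 L} = \frac{1}{11897160 - 1940274} = \frac{1}{9956886}$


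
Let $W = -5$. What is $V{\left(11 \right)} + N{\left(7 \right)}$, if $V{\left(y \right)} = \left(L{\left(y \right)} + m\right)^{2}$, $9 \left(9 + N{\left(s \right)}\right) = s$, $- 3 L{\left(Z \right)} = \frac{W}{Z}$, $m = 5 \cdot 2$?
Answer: $\frac{103271}{1089} \approx 94.831$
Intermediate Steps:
$m = 10$
$L{\left(Z \right)} = \frac{5}{3 Z}$ ($L{\left(Z \right)} = - \frac{\left(-5\right) \frac{1}{Z}}{3} = \frac{5}{3 Z}$)
$N{\left(s \right)} = -9 + \frac{s}{9}$
$V{\left(y \right)} = \left(10 + \frac{5}{3 y}\right)^{2}$ ($V{\left(y \right)} = \left(\frac{5}{3 y} + 10\right)^{2} = \left(10 + \frac{5}{3 y}\right)^{2}$)
$V{\left(11 \right)} + N{\left(7 \right)} = \left(10 + \frac{5}{3 \cdot 11}\right)^{2} + \left(-9 + \frac{1}{9} \cdot 7\right) = \left(10 + \frac{5}{3} \cdot \frac{1}{11}\right)^{2} + \left(-9 + \frac{7}{9}\right) = \left(10 + \frac{5}{33}\right)^{2} - \frac{74}{9} = \left(\frac{335}{33}\right)^{2} - \frac{74}{9} = \frac{112225}{1089} - \frac{74}{9} = \frac{103271}{1089}$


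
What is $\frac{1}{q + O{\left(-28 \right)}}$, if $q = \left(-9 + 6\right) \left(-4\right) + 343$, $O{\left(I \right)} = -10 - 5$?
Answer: $\frac{1}{340} \approx 0.0029412$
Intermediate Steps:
$O{\left(I \right)} = -15$
$q = 355$ ($q = \left(-3\right) \left(-4\right) + 343 = 12 + 343 = 355$)
$\frac{1}{q + O{\left(-28 \right)}} = \frac{1}{355 - 15} = \frac{1}{340}$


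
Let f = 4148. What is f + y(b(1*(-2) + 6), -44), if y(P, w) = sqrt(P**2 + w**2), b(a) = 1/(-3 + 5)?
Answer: 4148 + sqrt(7745)/2 ≈ 4192.0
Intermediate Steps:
b(a) = 1/2
f + y(b(1*(-2) + 6), -44) = 4148 + sqrt((1/2)**2 + (-44)**2) = 4148 + sqrt(1/4 + 1936) = 4148 + sqrt(7745/4) = 4148 + sqrt(7745)/2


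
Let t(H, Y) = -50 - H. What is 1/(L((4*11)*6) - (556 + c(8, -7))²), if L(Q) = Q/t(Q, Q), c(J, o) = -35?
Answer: -157/42616369 ≈ -3.6840e-6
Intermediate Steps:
L(Q) = Q/(-50 - Q)
1/(L((4*11)*6) - (556 + c(8, -7))²) = 1/(-(4*11)*6/(50 + (4*11)*6) - (556 - 35)²) = 1/(-44*6/(50 + 44*6) - 1*521²) = 1/(-1*264/(50 + 264) - 1*271441) = 1/(-1*264/314 - 271441) = 1/(-1*264*1/314 - 271441) = 1/(-132/157 - 271441) = 1/(-42616369/157) = -157/42616369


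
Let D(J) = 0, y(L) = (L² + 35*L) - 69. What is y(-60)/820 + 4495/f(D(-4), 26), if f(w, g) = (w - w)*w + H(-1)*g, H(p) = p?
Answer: -1824347/10660 ≈ -171.14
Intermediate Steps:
y(L) = -69 + L² + 35*L
f(w, g) = -g (f(w, g) = (w - w)*w - g = 0*w - g = 0 - g = -g)
y(-60)/820 + 4495/f(D(-4), 26) = (-69 + (-60)² + 35*(-60))/820 + 4495/((-1*26)) = (-69 + 3600 - 2100)*(1/820) + 4495/(-26) = 1431*(1/820) + 4495*(-1/26) = 1431/820 - 4495/26 = -1824347/10660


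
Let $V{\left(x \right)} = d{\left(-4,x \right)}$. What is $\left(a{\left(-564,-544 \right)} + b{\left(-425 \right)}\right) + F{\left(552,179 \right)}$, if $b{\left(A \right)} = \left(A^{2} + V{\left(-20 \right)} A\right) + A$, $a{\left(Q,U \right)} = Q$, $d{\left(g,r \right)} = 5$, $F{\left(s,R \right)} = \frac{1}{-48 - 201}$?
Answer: $\frac{44200238}{249} \approx 1.7751 \cdot 10^{5}$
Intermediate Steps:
$F{\left(s,R \right)} = - \frac{1}{249}$ ($F{\left(s,R \right)} = \frac{1}{-249} = - \frac{1}{249}$)
$V{\left(x \right)} = 5$
$b{\left(A \right)} = A^{2} + 6 A$ ($b{\left(A \right)} = \left(A^{2} + 5 A\right) + A = A^{2} + 6 A$)
$\left(a{\left(-564,-544 \right)} + b{\left(-425 \right)}\right) + F{\left(552,179 \right)} = \left(-564 - 425 \left(6 - 425\right)\right) - \frac{1}{249} = \left(-564 - -178075\right) - \frac{1}{249} = \left(-564 + 178075\right) - \frac{1}{249} = 177511 - \frac{1}{249} = \frac{44200238}{249}$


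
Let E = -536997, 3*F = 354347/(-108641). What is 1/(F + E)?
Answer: -325923/175020027578 ≈ -1.8622e-6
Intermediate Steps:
F = -354347/325923 (F = (354347/(-108641))/3 = (354347*(-1/108641))/3 = (1/3)*(-354347/108641) = -354347/325923 ≈ -1.0872)
1/(F + E) = 1/(-354347/325923 - 536997) = 1/(-175020027578/325923) = -325923/175020027578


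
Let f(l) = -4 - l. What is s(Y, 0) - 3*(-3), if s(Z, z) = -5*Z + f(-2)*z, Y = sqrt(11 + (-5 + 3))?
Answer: -6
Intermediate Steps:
Y = 3 (Y = sqrt(11 - 2) = sqrt(9) = 3)
s(Z, z) = -5*Z - 2*z (s(Z, z) = -5*Z + (-4 - 1*(-2))*z = -5*Z + (-4 + 2)*z = -5*Z - 2*z)
s(Y, 0) - 3*(-3) = (-5*3 - 2*0) - 3*(-3) = (-15 + 0) - (-9) = -15 - 1*(-9) = -15 + 9 = -6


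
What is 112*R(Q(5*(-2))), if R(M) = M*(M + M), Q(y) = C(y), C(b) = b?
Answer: 22400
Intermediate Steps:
Q(y) = y
R(M) = 2*M² (R(M) = M*(2*M) = 2*M²)
112*R(Q(5*(-2))) = 112*(2*(5*(-2))²) = 112*(2*(-10)²) = 112*(2*100) = 112*200 = 22400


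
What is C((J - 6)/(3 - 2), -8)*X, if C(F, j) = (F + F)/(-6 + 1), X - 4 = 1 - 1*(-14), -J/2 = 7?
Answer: 152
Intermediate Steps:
J = -14 (J = -2*7 = -14)
X = 19 (X = 4 + (1 - 1*(-14)) = 4 + (1 + 14) = 4 + 15 = 19)
C(F, j) = -2*F/5 (C(F, j) = (2*F)/(-5) = (2*F)*(-⅕) = -2*F/5)
C((J - 6)/(3 - 2), -8)*X = -2*(-14 - 6)/(5*(3 - 2))*19 = -(-8)/1*19 = -(-8)*19 = -⅖*(-20)*19 = 8*19 = 152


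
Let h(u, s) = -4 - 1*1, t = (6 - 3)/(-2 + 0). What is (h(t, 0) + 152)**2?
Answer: 21609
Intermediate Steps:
t = -3/2 (t = 3/(-2) = 3*(-1/2) = -3/2 ≈ -1.5000)
h(u, s) = -5 (h(u, s) = -4 - 1 = -5)
(h(t, 0) + 152)**2 = (-5 + 152)**2 = 147**2 = 21609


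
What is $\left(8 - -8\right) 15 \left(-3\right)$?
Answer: $-720$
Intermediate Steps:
$\left(8 - -8\right) 15 \left(-3\right) = \left(8 + 8\right) 15 \left(-3\right) = 16 \cdot 15 \left(-3\right) = 240 \left(-3\right) = -720$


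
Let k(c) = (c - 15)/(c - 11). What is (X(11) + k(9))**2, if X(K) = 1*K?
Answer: 196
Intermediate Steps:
X(K) = K
k(c) = (-15 + c)/(-11 + c)
(X(11) + k(9))**2 = (11 + (-15 + 9)/(-11 + 9))**2 = (11 - 6/(-2))**2 = (11 - 1/2*(-6))**2 = (11 + 3)**2 = 14**2 = 196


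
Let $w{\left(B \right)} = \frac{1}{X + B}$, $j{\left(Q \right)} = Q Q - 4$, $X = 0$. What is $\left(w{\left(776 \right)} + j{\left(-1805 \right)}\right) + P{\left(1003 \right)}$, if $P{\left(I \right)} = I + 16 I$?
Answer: $\frac{2541455873}{776} \approx 3.2751 \cdot 10^{6}$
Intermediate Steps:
$P{\left(I \right)} = 17 I$
$j{\left(Q \right)} = -4 + Q^{2}$ ($j{\left(Q \right)} = Q^{2} - 4 = -4 + Q^{2}$)
$w{\left(B \right)} = \frac{1}{B}$ ($w{\left(B \right)} = \frac{1}{0 + B} = \frac{1}{B}$)
$\left(w{\left(776 \right)} + j{\left(-1805 \right)}\right) + P{\left(1003 \right)} = \left(\frac{1}{776} - \left(4 - \left(-1805\right)^{2}\right)\right) + 17 \cdot 1003 = \left(\frac{1}{776} + \left(-4 + 3258025\right)\right) + 17051 = \left(\frac{1}{776} + 3258021\right) + 17051 = \frac{2528224297}{776} + 17051 = \frac{2541455873}{776}$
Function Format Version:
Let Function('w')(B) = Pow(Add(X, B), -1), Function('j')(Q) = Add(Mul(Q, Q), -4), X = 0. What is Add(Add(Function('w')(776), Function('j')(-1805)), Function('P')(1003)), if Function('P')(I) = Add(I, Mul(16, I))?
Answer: Rational(2541455873, 776) ≈ 3.2751e+6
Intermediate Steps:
Function('P')(I) = Mul(17, I)
Function('j')(Q) = Add(-4, Pow(Q, 2)) (Function('j')(Q) = Add(Pow(Q, 2), -4) = Add(-4, Pow(Q, 2)))
Function('w')(B) = Pow(B, -1) (Function('w')(B) = Pow(Add(0, B), -1) = Pow(B, -1))
Add(Add(Function('w')(776), Function('j')(-1805)), Function('P')(1003)) = Add(Add(Pow(776, -1), Add(-4, Pow(-1805, 2))), Mul(17, 1003)) = Add(Add(Rational(1, 776), Add(-4, 3258025)), 17051) = Add(Add(Rational(1, 776), 3258021), 17051) = Add(Rational(2528224297, 776), 17051) = Rational(2541455873, 776)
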